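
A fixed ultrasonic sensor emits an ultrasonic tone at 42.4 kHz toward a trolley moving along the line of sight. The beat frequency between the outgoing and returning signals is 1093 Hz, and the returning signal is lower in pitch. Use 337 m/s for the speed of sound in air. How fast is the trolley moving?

4.4 m/s

Double Doppler shift off a moving reflector: f₂ = f₀ · (v + u)/(v − u) (u > 0 toward emitter).
Returning signal is lower, so f₂ = f₀ − Δf = 42400 − 1093 = 41307 Hz.
Rearranging, u = v · (f₂ − f₀)/(f₂ + f₀) = 337 × -1093/83707 ≈ -4.4 m/s.
So the trolley is moving at 4.4 m/s away from the emitter.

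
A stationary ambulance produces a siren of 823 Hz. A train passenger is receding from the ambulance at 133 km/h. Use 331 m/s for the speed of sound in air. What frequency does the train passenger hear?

731 Hz

133 km/h = 36.94 m/s.
Only the observer moves, away from the source, so f' = f · (v − v_o)/v.
f' = 823 × (331 − 36.94)/331 = 823 × 294.06/331 ≈ 731 Hz.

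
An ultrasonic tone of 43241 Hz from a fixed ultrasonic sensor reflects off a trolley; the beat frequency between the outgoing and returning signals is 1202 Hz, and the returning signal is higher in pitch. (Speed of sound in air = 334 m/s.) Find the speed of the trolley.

Double Doppler shift off a moving reflector: f₂ = f₀ · (v + u)/(v − u) (u > 0 toward emitter).
Returning signal is higher, so f₂ = f₀ + Δf = 43241 + 1202 = 44443 Hz.
Rearranging, u = v · (f₂ − f₀)/(f₂ + f₀) = 334 × 1202/87684 ≈ 4.6 m/s.
So the trolley is moving at 4.6 m/s toward the emitter.

4.6 m/s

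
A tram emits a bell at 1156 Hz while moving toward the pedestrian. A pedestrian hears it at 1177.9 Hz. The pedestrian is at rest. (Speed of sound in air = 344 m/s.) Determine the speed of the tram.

f' = f · v/(v − v_s) ⇒ v_s = v · |1 − f/f'|.
v_s = 344 × |1 − 1156/1177.9| = 344 × 0.01859 ≈ 6.4 m/s.

6.4 m/s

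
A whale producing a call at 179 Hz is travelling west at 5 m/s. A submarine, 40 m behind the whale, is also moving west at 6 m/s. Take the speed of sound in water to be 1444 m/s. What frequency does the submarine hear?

The submarine is behind, so the whale is moving away from it while the submarine is moving toward the whale.
Both move, so f' = f · (v + v_o)/(v + v_s).
f' = 179 × (1444 + 6)/(1444 + 5) = 179 × 1450/1449 ≈ 179 Hz.

179 Hz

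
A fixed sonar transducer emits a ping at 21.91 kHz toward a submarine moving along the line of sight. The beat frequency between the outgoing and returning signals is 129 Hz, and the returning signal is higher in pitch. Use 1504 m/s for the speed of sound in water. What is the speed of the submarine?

Double Doppler shift off a moving reflector: f₂ = f₀ · (v + u)/(v − u) (u > 0 toward emitter).
Returning signal is higher, so f₂ = f₀ + Δf = 21910 + 129 = 22039 Hz.
Rearranging, u = v · (f₂ − f₀)/(f₂ + f₀) = 1504 × 129/43949 ≈ 4.4 m/s.
So the submarine is moving at 4.4 m/s toward the emitter.

4.4 m/s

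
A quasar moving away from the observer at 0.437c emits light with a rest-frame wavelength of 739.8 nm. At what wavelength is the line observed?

Relativistic Doppler for wavelength: λ' = λ₀ · √((1 + β)/(1 − β)).
λ' = 739.8 × √(1.4370/0.5630) = 739.8 × 1.59762 ≈ 1181.9 nm.

1181.9 nm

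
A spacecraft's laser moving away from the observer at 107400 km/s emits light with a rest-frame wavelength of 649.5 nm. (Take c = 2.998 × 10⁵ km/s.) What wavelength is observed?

944.9 nm

β = v/c = 107400/299800 = 0.3582.
Relativistic Doppler for wavelength: λ' = λ₀ · √((1 + β)/(1 − β)).
λ' = 649.5 × √(1.3582/0.6418) = 649.5 × 1.45479 ≈ 944.9 nm.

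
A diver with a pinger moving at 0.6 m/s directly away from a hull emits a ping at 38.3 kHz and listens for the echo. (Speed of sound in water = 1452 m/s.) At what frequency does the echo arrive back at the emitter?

38.3 kHz

The hull receives the sound from a moving source: f₁ = f₀ · v/(v + v_e) = 38.3 × 1452/1452.6 ≈ 38.3 kHz.
On the return leg the diver with a pinger is a moving observer: f₂ = f₁ · (v − v_e)/v = 38.3 × 1451.4/1452 ≈ 38.3 kHz.
Equivalently f₂ = f₀ · (v − v_e)/(v + v_e).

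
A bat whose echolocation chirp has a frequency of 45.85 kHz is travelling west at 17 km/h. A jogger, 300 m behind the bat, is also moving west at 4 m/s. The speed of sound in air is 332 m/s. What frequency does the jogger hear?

17 km/h = 4.722 m/s.
The jogger is behind, so the bat is moving away from it while the jogger is moving toward the bat.
General Doppler shift: f' = f · (v + v_o)/(v + v_s).
f' = 45.85 × (332 + 4)/(332 + 4.722) = 45.85 × 336/336.72 ≈ 45.8 kHz.

45.8 kHz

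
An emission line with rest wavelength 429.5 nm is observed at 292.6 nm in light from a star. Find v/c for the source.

λ'/λ₀ = 0.6813 < 1 (blueshift), so the source is approaching.
λ'/λ₀ = √((1 − β)/(1 + β)) for an approaching source ⇒ β = (1 − r²)/(1 + r²) with r = λ'/λ₀.
β = (1 − 0.4641)/(1 + 0.4641) ≈ 0.366.

0.366c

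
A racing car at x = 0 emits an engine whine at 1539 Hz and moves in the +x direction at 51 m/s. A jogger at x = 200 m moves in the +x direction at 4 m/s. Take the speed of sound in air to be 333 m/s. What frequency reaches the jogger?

The observer lies on the +x side, so the source is heading toward the observer and the observer is heading away from the source.
With source approaching and observer receding, f' = f · (v − v_o)/(v − v_s).
f' = 1539 × (333 − 4)/(333 − 51) = 1539 × 329/282 ≈ 1796 Hz.

1796 Hz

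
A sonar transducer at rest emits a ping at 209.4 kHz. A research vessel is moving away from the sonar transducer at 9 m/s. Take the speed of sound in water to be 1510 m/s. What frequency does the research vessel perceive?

Only the observer moves, away from the source, so f' = f · (v − v_o)/v.
f' = 209.4 × (1510 − 9)/1510 = 209.4 × 1501/1510 ≈ 208.2 kHz.

208.2 kHz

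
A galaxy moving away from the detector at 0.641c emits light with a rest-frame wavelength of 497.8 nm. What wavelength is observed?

1064.3 nm

Relativistic Doppler for wavelength: λ' = λ₀ · √((1 + β)/(1 − β)).
λ' = 497.8 × √(1.6410/0.3590) = 497.8 × 2.13800 ≈ 1064.3 nm.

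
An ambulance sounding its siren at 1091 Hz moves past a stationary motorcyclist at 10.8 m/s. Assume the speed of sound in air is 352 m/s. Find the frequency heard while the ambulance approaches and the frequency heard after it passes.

Approaching: f₁ = f · v/(v − v_s) = 1091 × 352/341.2 ≈ 1126 Hz.
Receding: f₂ = f · v/(v + v_s) = 1091 × 352/362.8 ≈ 1059 Hz.

1126 Hz approaching; 1059 Hz receding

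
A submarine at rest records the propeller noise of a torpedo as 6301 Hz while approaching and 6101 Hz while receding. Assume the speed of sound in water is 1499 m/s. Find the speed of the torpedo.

f₁/f₂ = (v + v_s)/(v − v_s), so v_s = v · (f₁ − f₂)/(f₁ + f₂).
v_s = 1499 × (6301 − 6101)/(6301 + 6101) = 1499 × 200/12402 ≈ 24.2 m/s.

24.2 m/s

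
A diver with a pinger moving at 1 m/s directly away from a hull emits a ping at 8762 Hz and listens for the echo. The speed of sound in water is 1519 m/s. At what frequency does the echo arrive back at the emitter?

The hull receives the sound from a moving source: f₁ = f₀ · v/(v + v_e) = 8762 × 1519/1520 ≈ 8756 Hz.
On the return leg the diver with a pinger is a moving observer: f₂ = f₁ · (v − v_e)/v = 8756 × 1518/1519 ≈ 8750 Hz.
Equivalently f₂ = f₀ · (v − v_e)/(v + v_e).

8750 Hz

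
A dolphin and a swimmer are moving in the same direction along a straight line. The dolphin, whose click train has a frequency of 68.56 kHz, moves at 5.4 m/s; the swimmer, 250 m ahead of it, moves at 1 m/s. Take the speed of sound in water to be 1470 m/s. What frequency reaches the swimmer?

68.8 kHz

The swimmer is ahead, so the dolphin is moving toward it while the swimmer is moving away from the dolphin.
With source approaching and observer receding, f' = f · (v − v_o)/(v − v_s).
f' = 68.56 × (1470 − 1)/(1470 − 5.4) = 68.56 × 1469/1464.6 ≈ 68.8 kHz.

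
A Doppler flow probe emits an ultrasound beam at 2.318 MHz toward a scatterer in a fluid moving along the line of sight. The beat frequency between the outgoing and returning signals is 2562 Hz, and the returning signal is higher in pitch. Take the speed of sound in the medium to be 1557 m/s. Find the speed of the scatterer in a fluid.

Double Doppler shift off a moving reflector: f₂ = f₀ · (v + u)/(v − u) (u > 0 toward emitter).
Returning signal is higher, so f₂ = f₀ + Δf = 2318000 + 2562 = 2320562 Hz.
Rearranging, u = v · (f₂ − f₀)/(f₂ + f₀) = 1557 × 2562/4638562 ≈ 0.86 m/s.
So the scatterer in a fluid is moving at 0.86 m/s toward the emitter.

0.86 m/s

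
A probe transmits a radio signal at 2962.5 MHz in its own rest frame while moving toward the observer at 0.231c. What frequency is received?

3748.2 MHz

Relativistic Doppler for frequency: f' = f₀ · √((1 + β)/(1 − β)).
f' = 2962.5 × √(1.2310/0.7690) = 2962.5 × 1.26522 ≈ 3748.2 MHz.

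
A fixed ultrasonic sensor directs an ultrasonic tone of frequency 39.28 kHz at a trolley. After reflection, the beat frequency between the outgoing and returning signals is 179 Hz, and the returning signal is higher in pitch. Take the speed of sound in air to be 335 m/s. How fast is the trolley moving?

0.76 m/s

Double Doppler shift off a moving reflector: f₂ = f₀ · (v + u)/(v − u) (u > 0 toward emitter).
Returning signal is higher, so f₂ = f₀ + Δf = 39280 + 179 = 39459 Hz.
Rearranging, u = v · (f₂ − f₀)/(f₂ + f₀) = 335 × 179/78739 ≈ 0.76 m/s.
So the trolley is moving at 0.76 m/s toward the emitter.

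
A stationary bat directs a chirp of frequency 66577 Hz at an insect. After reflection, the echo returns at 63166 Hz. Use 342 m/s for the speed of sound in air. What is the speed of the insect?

Double Doppler shift off a moving reflector: f₂ = f₀ · (v + u)/(v − u) (u > 0 toward emitter).
Rearranging, u = v · (f₂ − f₀)/(f₂ + f₀) = 342 × -3411/129743 ≈ -9.0 m/s.
So the insect is moving at 9.0 m/s away from the emitter.

9.0 m/s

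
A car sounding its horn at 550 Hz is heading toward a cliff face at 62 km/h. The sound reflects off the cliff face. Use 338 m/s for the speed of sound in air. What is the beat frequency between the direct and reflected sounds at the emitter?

59.1 Hz

62 km/h = 17.22 m/s.
The cliff face receives the sound from a moving source: f₁ = f₀ · v/(v − v_e) = 550 × 338/320.78 ≈ 579.5 Hz.
On the return leg the car is a moving observer: f₂ = f₁ · (v + v_e)/v = 579.5 × 355.22/338 ≈ 609.1 Hz.
Equivalently f₂ = f₀ · (v + v_e)/(v − v_e).
Beat against the emitted tone: |f₂ − f₀| = 2v_e·f₀/(v − v_e) = 2 × 17.22 × 550/320.78 ≈ 59.1 Hz.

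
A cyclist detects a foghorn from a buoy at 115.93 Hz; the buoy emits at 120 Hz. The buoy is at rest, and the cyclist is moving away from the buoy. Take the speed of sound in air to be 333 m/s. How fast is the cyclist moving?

11.3 m/s

f' = f · (v − v_o)/v ⇒ v_o = v · |f'/f − 1|.
v_o = 333 × |115.93/120 − 1| = 333 × 0.03392 ≈ 11.3 m/s.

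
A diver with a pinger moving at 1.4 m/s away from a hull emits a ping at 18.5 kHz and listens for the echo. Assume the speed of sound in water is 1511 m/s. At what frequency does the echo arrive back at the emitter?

18.47 kHz

The hull receives the sound from a moving source: f₁ = f₀ · v/(v + v_e) = 18.5 × 1511/1512.4 ≈ 18.48 kHz.
On the return leg the diver with a pinger is a moving observer: f₂ = f₁ · (v − v_e)/v = 18.48 × 1509.6/1511 ≈ 18.47 kHz.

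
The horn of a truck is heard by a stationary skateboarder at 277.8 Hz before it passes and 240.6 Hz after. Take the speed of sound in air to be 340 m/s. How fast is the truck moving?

f₁/f₂ = (v + v_s)/(v − v_s), so v_s = v · (f₁ − f₂)/(f₁ + f₂).
v_s = 340 × (277.8 − 240.6)/(277.8 + 240.6) = 340 × 37.2/518.4 ≈ 24.4 m/s.

24.4 m/s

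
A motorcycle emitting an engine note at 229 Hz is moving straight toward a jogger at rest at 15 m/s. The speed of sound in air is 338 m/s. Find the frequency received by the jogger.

With the source moving toward a stationary observer, f' = f · v/(v − v_s).
f' = 229 × 338/(338 − 15) = 229 × 338/323 ≈ 240 Hz.

240 Hz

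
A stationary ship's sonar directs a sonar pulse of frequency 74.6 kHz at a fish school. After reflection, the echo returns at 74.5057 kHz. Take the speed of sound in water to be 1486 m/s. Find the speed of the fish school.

0.94 m/s

Double Doppler shift off a moving reflector: f₂ = f₀ · (v + u)/(v − u) (u > 0 toward emitter).
Rearranging, u = v · (f₂ − f₀)/(f₂ + f₀) = 1486 × -0.0943/149.1057 ≈ -0.94 m/s.
So the fish school is moving at 0.94 m/s away from the emitter.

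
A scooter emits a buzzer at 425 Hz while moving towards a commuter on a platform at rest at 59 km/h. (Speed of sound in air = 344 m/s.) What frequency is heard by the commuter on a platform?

446 Hz

59 km/h = 16.39 m/s.
Moving source, stationary observer: f' = f · v/(v − v_s) since the source is approaching.
f' = 425 × 344/(344 − 16.39) = 425 × 344/327.6 ≈ 446 Hz.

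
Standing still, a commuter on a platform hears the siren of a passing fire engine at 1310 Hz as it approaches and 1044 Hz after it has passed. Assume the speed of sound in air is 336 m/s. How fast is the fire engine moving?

f₁/f₂ = (v + v_s)/(v − v_s), so v_s = v · (f₁ − f₂)/(f₁ + f₂).
v_s = 336 × (1310 − 1044)/(1310 + 1044) = 336 × 266/2354 ≈ 38 m/s.

38 m/s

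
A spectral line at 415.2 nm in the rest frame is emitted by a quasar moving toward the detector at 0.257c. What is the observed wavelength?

Relativistic Doppler for wavelength: λ' = λ₀ · √((1 − β)/(1 + β)).
λ' = 415.2 × √(0.7430/1.2570) = 415.2 × 0.76882 ≈ 319.2 nm.

319.2 nm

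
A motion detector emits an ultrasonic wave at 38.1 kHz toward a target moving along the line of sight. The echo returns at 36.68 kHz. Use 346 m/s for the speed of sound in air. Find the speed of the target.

Double Doppler shift off a moving reflector: f₂ = f₀ · (v + u)/(v − u) (u > 0 toward emitter).
Rearranging, u = v · (f₂ − f₀)/(f₂ + f₀) = 346 × -1.42/74.78 ≈ -6.6 m/s.
So the target is moving at 6.6 m/s away from the emitter.

6.6 m/s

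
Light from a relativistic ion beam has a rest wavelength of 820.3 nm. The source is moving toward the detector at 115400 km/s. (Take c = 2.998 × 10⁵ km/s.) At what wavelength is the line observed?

β = v/c = 115400/299800 = 0.3849.
Relativistic Doppler for wavelength: λ' = λ₀ · √((1 − β)/(1 + β)).
λ' = 820.3 × √(0.6151/1.3849) = 820.3 × 0.66643 ≈ 546.7 nm.

546.7 nm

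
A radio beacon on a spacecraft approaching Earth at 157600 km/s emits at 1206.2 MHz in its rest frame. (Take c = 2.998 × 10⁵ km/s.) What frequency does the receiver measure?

2163.3 MHz

β = v/c = 157600/299800 = 0.5257.
Relativistic Doppler for frequency: f' = f₀ · √((1 + β)/(1 − β)).
f' = 1206.2 × √(1.5257/0.4743) = 1206.2 × 1.79349 ≈ 2163.3 MHz.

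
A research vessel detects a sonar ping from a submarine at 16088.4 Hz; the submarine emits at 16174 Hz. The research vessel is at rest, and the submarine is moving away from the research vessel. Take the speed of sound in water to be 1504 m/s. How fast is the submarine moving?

8.0 m/s

f' = f · v/(v + v_s) ⇒ v_s = v · |1 − f/f'|.
v_s = 1504 × |1 − 16174/16088.4| = 1504 × 0.005321 ≈ 8.0 m/s.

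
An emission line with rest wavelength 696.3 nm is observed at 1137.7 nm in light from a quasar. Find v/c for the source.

λ'/λ₀ = 1.6339 > 1 (redshift), so the source is receding.
λ'/λ₀ = √((1 + β)/(1 − β)) for a receding source ⇒ β = (r² − 1)/(r² + 1) with r = λ'/λ₀.
β = (2.6697 − 1)/(2.6697 + 1) ≈ 0.455.

0.455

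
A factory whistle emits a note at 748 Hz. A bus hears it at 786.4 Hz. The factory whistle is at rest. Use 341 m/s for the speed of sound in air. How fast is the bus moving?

17.5 m/s

f' > f, so the bus is approaching.
f' = f · (v + v_o)/v ⇒ v_o = v · |f'/f − 1|.
v_o = 341 × |786.4/748 − 1| = 341 × 0.05134 ≈ 17.5 m/s.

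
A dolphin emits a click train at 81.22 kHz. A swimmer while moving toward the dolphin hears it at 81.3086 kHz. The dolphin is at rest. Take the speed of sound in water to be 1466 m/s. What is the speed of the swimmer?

f' = f · (v + v_o)/v ⇒ v_o = v · |f'/f − 1|.
v_o = 1466 × |81.3086/81.22 − 1| = 1466 × 0.001091 ≈ 1.60 m/s.

1.60 m/s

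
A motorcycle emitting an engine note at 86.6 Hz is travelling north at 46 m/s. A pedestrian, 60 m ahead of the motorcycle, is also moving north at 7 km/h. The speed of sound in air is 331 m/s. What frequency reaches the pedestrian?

100 Hz

7 km/h = 1.944 m/s.
The pedestrian is ahead, so the motorcycle is moving toward it while the pedestrian is moving away from the motorcycle.
Both move, so f' = f · (v − v_o)/(v − v_s).
f' = 86.6 × (331 − 1.944)/(331 − 46) = 86.6 × 329.06/285 ≈ 100 Hz.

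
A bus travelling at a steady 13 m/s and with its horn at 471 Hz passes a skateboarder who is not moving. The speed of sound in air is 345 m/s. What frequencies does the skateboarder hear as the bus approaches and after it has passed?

489 Hz approaching; 454 Hz receding

Approaching: f₁ = f · v/(v − v_s) = 471 × 345/332 ≈ 489 Hz.
Receding: f₂ = f · v/(v + v_s) = 471 × 345/358 ≈ 454 Hz.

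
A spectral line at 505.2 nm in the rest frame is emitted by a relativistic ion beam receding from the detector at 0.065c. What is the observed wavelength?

539.2 nm

Relativistic Doppler for wavelength: λ' = λ₀ · √((1 + β)/(1 − β)).
λ' = 505.2 × √(1.0650/0.9350) = 505.2 × 1.06726 ≈ 539.2 nm.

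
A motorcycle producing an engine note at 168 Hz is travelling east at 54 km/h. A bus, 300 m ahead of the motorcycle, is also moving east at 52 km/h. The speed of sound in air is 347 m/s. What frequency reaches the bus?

54 km/h = 15 m/s; 52 km/h = 14.44 m/s.
The bus is ahead, so the motorcycle is moving toward it while the bus is moving away from the motorcycle.
Both move, so f' = f · (v − v_o)/(v − v_s).
f' = 168 × (347 − 14.44)/(347 − 15) = 168 × 332.56/332 ≈ 168 Hz.

168 Hz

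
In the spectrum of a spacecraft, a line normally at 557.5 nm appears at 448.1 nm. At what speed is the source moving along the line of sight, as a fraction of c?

0.215

λ'/λ₀ = 0.8038 < 1 (blueshift), so the source is approaching.
λ'/λ₀ = √((1 − β)/(1 + β)) for an approaching source ⇒ β = (1 − r²)/(1 + r²) with r = λ'/λ₀.
β = (1 − 0.6460)/(1 + 0.6460) ≈ 0.215.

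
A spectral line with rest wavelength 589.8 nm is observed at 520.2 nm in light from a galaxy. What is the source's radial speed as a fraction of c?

0.125c

λ'/λ₀ = 0.8820 < 1 (blueshift), so the source is approaching.
λ'/λ₀ = √((1 − β)/(1 + β)) for an approaching source ⇒ β = (1 − r²)/(1 + r²) with r = λ'/λ₀.
β = (1 − 0.7779)/(1 + 0.7779) ≈ 0.125.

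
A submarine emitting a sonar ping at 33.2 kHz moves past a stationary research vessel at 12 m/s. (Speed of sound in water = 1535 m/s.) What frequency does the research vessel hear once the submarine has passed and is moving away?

Receding: f₂ = f · v/(v + v_s) = 33.2 × 1535/1547 ≈ 32.9 kHz.

32.9 kHz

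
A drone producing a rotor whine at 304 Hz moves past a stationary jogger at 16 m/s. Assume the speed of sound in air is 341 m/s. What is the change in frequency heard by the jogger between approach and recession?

Approaching: f₁ = f · v/(v − v_s) = 304 × 341/325 ≈ 319.0 Hz.
Receding: f₂ = f · v/(v + v_s) = 304 × 341/357 ≈ 290.4 Hz.
Drop: f₁ − f₂ = 2f·v·v_s/(v² − v_s²) = 2 × 304 × 341 × 16/(341² − 16²) ≈ 28.6 Hz.

28.6 Hz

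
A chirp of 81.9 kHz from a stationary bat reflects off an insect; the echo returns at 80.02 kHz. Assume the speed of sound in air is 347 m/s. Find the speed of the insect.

4.0 m/s

Double Doppler shift off a moving reflector: f₂ = f₀ · (v + u)/(v − u) (u > 0 toward emitter).
Rearranging, u = v · (f₂ − f₀)/(f₂ + f₀) = 347 × -1.88/161.92 ≈ -4.0 m/s.
So the insect is moving at 4.0 m/s away from the emitter.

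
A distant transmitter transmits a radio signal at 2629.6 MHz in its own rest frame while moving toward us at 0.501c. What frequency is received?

Relativistic Doppler for frequency: f' = f₀ · √((1 + β)/(1 − β)).
f' = 2629.6 × √(1.5010/0.4990) = 2629.6 × 1.73436 ≈ 4560.7 MHz.

4560.7 MHz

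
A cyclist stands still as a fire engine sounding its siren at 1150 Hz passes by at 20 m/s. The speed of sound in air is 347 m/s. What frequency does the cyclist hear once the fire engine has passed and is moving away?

1087 Hz

Receding: f₂ = f · v/(v + v_s) = 1150 × 347/367 ≈ 1087 Hz.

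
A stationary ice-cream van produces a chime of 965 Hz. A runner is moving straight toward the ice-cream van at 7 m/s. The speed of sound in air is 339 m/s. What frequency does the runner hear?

Only the observer moves, toward the source, so f' = f · (v + v_o)/v.
f' = 965 × (339 + 7)/339 = 965 × 346/339 ≈ 985 Hz.

985 Hz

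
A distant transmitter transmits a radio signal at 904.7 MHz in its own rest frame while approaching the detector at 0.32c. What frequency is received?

1260.5 MHz

Relativistic Doppler for frequency: f' = f₀ · √((1 + β)/(1 − β)).
f' = 904.7 × √(1.3200/0.6800) = 904.7 × 1.39326 ≈ 1260.5 MHz.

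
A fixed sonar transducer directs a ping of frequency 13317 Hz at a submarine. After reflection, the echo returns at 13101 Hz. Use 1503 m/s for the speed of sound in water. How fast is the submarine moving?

12.3 m/s

Double Doppler shift off a moving reflector: f₂ = f₀ · (v + u)/(v − u) (u > 0 toward emitter).
Rearranging, u = v · (f₂ − f₀)/(f₂ + f₀) = 1503 × -216/26418 ≈ -12.3 m/s.
So the submarine is moving at 12.3 m/s away from the emitter.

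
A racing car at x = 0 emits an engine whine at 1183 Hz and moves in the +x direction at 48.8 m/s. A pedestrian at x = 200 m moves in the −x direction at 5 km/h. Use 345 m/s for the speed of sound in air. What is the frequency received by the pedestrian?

5 km/h = 1.389 m/s.
The observer lies on the +x side, so the source is heading toward the observer and the observer is heading toward the source.
With source approaching and observer approaching, f' = f · (v + v_o)/(v − v_s).
f' = 1183 × (345 + 1.389)/(345 − 48.8) = 1183 × 346.39/296.2 ≈ 1383 Hz.

1383 Hz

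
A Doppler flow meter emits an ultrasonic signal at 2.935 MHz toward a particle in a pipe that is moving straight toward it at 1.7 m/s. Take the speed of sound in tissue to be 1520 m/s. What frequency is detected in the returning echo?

The particle in a pipe first receives the wave as a moving observer: f₁ = f₀ · (v + u)/v = 2.935 × (1520 + 1.7)/1520 ≈ 2.938 MHz.
The reflection then acts as a moving source: f₂ = f₁ · v/(v − u) ≈ 2.942 MHz.
Equivalently f₂ = f₀ · (v + u)/(v − u).

2.942 MHz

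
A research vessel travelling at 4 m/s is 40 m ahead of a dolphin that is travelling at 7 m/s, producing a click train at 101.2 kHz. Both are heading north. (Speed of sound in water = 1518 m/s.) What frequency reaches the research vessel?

The research vessel is ahead, so the dolphin is moving toward it while the research vessel is moving away from the dolphin.
General Doppler shift: f' = f · (v − v_o)/(v − v_s).
f' = 101.2 × (1518 − 4)/(1518 − 7) = 101.2 × 1514/1511 ≈ 101.4 kHz.

101.4 kHz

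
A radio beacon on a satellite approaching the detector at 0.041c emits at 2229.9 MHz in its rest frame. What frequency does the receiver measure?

Relativistic Doppler for frequency: f' = f₀ · √((1 + β)/(1 − β)).
f' = 2229.9 × √(1.0410/0.9590) = 2229.9 × 1.04188 ≈ 2323.3 MHz.

2323.3 MHz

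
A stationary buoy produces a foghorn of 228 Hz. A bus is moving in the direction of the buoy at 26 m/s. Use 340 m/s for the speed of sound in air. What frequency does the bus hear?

Moving observer, stationary source: f' = f · (v + v_o)/v.
f' = 228 × (340 + 26)/340 = 228 × 366/340 ≈ 245 Hz.

245 Hz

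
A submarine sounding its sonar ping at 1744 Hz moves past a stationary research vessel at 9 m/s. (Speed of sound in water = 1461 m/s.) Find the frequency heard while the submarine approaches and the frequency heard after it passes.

1755 Hz approaching; 1733 Hz receding

Approaching: f₁ = f · v/(v − v_s) = 1744 × 1461/1452 ≈ 1755 Hz.
Receding: f₂ = f · v/(v + v_s) = 1744 × 1461/1470 ≈ 1733 Hz.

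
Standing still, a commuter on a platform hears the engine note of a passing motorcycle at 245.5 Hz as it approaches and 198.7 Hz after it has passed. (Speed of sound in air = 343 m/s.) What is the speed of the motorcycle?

36 m/s

f₁/f₂ = (v + v_s)/(v − v_s), so v_s = v · (f₁ − f₂)/(f₁ + f₂).
v_s = 343 × (245.5 − 198.7)/(245.5 + 198.7) = 343 × 46.8/444.2 ≈ 36 m/s.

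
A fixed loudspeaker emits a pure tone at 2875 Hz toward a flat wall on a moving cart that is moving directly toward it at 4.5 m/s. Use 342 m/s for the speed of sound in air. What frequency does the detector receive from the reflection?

2952 Hz

At the flat wall on a moving cart (a moving observer), f₁ = f₀ · (v + u)/v = 2875 × 346.5/342 ≈ 2913 Hz.
On reflection it acts as a source moving toward the stationary detector: f₂ = f₁ · v/(v − u) = 2913 × 342/337.5 ≈ 2952 Hz.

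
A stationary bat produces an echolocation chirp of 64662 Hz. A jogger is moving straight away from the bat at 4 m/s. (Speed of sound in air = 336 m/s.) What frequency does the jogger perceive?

Moving observer, stationary source: f' = f · (v − v_o)/v.
f' = 64662 × (336 − 4)/336 = 64662 × 332/336 ≈ 63892 Hz.

63892 Hz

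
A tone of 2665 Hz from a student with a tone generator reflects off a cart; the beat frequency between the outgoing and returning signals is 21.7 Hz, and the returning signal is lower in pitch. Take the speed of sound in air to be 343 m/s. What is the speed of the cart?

Double Doppler shift off a moving reflector: f₂ = f₀ · (v + u)/(v − u) (u > 0 toward emitter).
Returning signal is lower, so f₂ = f₀ − Δf = 2665 − 21.7 = 2643.3 Hz.
Rearranging, u = v · (f₂ − f₀)/(f₂ + f₀) = 343 × -21.7/5308.3 ≈ -1.40 m/s.
So the cart is moving at 1.40 m/s away from the emitter.

1.40 m/s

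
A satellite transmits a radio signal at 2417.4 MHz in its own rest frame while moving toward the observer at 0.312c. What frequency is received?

Relativistic Doppler for frequency: f' = f₀ · √((1 + β)/(1 − β)).
f' = 2417.4 × √(1.3120/0.6880) = 2417.4 × 1.38093 ≈ 3338.3 MHz.

3338.3 MHz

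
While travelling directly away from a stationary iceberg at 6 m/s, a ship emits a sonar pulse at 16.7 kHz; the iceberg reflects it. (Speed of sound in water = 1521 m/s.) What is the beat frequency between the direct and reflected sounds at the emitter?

131 Hz

The iceberg receives the sound from a moving source: f₁ = f₀ · v/(v + v_e) = 16.7 × 1521/1527 ≈ 16.6344 kHz.
On the return leg the ship is a moving observer: f₂ = f₁ · (v − v_e)/v = 16.6344 × 1515/1521 ≈ 16.5688 kHz.
Beat against the emitted tone (with f₀ = 16700 Hz): |f₂ − f₀| = 2v_e·f₀/(v + v_e) = 2 × 6 × 16700/1527 ≈ 131 Hz.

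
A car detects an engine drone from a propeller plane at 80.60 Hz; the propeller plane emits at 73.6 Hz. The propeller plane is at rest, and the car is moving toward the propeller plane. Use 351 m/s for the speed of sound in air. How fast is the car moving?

f' = f · (v + v_o)/v ⇒ v_o = v · |f'/f − 1|.
v_o = 351 × |80.60/73.6 − 1| = 351 × 0.09511 ≈ 33 m/s.

33 m/s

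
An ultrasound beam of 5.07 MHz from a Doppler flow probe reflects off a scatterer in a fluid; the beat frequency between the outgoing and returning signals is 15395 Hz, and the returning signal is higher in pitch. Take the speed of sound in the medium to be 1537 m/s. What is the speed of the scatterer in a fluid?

Double Doppler shift off a moving reflector: f₂ = f₀ · (v + u)/(v − u) (u > 0 toward emitter).
Returning signal is higher, so f₂ = f₀ + Δf = 5070000 + 15395 = 5085395 Hz.
Rearranging, u = v · (f₂ − f₀)/(f₂ + f₀) = 1537 × 15395/10155395 ≈ 2.33 m/s.
So the scatterer in a fluid is moving at 2.33 m/s toward the emitter.

2.33 m/s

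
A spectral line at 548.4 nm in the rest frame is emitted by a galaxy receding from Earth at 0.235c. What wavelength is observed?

Relativistic Doppler for wavelength: λ' = λ₀ · √((1 + β)/(1 − β)).
λ' = 548.4 × √(1.2350/0.7650) = 548.4 × 1.27058 ≈ 696.8 nm.

696.8 nm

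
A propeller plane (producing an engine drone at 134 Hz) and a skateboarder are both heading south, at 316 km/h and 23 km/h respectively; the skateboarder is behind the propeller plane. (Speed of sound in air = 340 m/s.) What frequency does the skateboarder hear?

109 Hz

316 km/h = 87.78 m/s; 23 km/h = 6.389 m/s.
The skateboarder is behind, so the propeller plane is moving away from it while the skateboarder is moving toward the propeller plane.
With source receding and observer approaching, f' = f · (v + v_o)/(v + v_s).
f' = 134 × (340 + 6.389)/(340 + 87.78) = 134 × 346.39/427.78 ≈ 109 Hz.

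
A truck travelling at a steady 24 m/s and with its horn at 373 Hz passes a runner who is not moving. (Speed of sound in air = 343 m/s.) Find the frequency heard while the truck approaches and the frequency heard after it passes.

Approaching: f₁ = f · v/(v − v_s) = 373 × 343/319 ≈ 401 Hz.
Receding: f₂ = f · v/(v + v_s) = 373 × 343/367 ≈ 349 Hz.

401 Hz approaching; 349 Hz receding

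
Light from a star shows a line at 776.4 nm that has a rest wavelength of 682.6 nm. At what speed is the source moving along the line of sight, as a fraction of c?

0.128c

λ'/λ₀ = 1.1374 > 1 (redshift), so the source is receding.
λ'/λ₀ = √((1 + β)/(1 − β)) for a receding source ⇒ β = (r² − 1)/(r² + 1) with r = λ'/λ₀.
β = (1.2937 − 1)/(1.2937 + 1) ≈ 0.128.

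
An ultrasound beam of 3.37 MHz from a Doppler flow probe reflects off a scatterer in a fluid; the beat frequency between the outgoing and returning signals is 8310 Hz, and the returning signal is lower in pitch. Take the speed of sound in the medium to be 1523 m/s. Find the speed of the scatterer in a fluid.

1.88 m/s

Double Doppler shift off a moving reflector: f₂ = f₀ · (v + u)/(v − u) (u > 0 toward emitter).
Returning signal is lower, so f₂ = f₀ − Δf = 3370000 − 8310 = 3361690 Hz.
Rearranging, u = v · (f₂ − f₀)/(f₂ + f₀) = 1523 × -8310/6731690 ≈ -1.88 m/s.
So the scatterer in a fluid is moving at 1.88 m/s away from the emitter.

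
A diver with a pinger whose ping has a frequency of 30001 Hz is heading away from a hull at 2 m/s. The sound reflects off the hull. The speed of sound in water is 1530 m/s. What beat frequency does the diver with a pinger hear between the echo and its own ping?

The hull receives the sound from a moving source: f₁ = f₀ · v/(v + v_e) = 30001 × 1530/1532 ≈ 29961.8 Hz.
On the return leg the diver with a pinger is a moving observer: f₂ = f₁ · (v − v_e)/v = 29961.8 × 1528/1530 ≈ 29922.7 Hz.
Beat against the emitted tone: |f₂ − f₀| = 2v_e·f₀/(v + v_e) = 2 × 2 × 30001/1532 ≈ 78 Hz.

78 Hz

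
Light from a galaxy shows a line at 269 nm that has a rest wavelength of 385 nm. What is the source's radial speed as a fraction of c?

0.344

λ'/λ₀ = 0.6987 < 1 (blueshift), so the source is approaching.
λ'/λ₀ = √((1 − β)/(1 + β)) for an approaching source ⇒ β = (1 − r²)/(1 + r²) with r = λ'/λ₀.
β = (1 − 0.4882)/(1 + 0.4882) ≈ 0.344.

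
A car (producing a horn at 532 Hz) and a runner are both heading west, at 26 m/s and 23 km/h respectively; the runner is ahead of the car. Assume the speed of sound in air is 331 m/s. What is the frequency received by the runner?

23 km/h = 6.389 m/s.
The runner is ahead, so the car is moving toward it while the runner is moving away from the car.
With source approaching and observer receding, f' = f · (v − v_o)/(v − v_s).
f' = 532 × (331 − 6.389)/(331 − 26) = 532 × 324.61/305 ≈ 566 Hz.

566 Hz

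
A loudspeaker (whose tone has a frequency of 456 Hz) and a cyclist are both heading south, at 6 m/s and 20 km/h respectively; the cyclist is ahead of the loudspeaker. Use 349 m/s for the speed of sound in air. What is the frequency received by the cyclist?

457 Hz

20 km/h = 5.556 m/s.
The cyclist is ahead, so the loudspeaker is moving toward it while the cyclist is moving away from the loudspeaker.
With source approaching and observer receding, f' = f · (v − v_o)/(v − v_s).
f' = 456 × (349 − 5.556)/(349 − 6) = 456 × 343.44/343 ≈ 457 Hz.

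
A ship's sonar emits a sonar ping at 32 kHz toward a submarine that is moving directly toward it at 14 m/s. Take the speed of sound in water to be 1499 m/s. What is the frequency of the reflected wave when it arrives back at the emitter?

At the submarine (a moving observer), f₁ = f₀ · (v + u)/v = 32 × 1513/1499 ≈ 32.3 kHz.
The reflection then acts as a moving source: f₂ = f₁ · v/(v − u) ≈ 32.6 kHz.
Equivalently f₂ = f₀ · (v + u)/(v − u).

32.6 kHz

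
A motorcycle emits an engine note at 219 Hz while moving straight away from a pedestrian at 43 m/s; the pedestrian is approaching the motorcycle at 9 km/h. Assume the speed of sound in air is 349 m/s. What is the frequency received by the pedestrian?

9 km/h = 2.5 m/s.
With source receding and observer approaching, f' = f · (v + v_o)/(v + v_s).
f' = 219 × (349 + 2.5)/(349 + 43) = 219 × 351.5/392 ≈ 196 Hz.

196 Hz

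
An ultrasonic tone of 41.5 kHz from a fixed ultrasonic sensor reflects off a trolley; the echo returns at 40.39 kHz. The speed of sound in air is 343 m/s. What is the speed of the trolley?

4.6 m/s

Double Doppler shift off a moving reflector: f₂ = f₀ · (v + u)/(v − u) (u > 0 toward emitter).
Rearranging, u = v · (f₂ − f₀)/(f₂ + f₀) = 343 × -1.11/81.89 ≈ -4.6 m/s.
So the trolley is moving at 4.6 m/s away from the emitter.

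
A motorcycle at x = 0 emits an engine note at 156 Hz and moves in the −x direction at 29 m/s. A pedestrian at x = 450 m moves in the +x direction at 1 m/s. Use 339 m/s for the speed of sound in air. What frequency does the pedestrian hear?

The observer lies on the +x side, so the source is heading away from the observer and the observer is heading away from the source.
General Doppler shift: f' = f · (v − v_o)/(v + v_s).
f' = 156 × (339 − 1)/(339 + 29) = 156 × 338/368 ≈ 143 Hz.

143 Hz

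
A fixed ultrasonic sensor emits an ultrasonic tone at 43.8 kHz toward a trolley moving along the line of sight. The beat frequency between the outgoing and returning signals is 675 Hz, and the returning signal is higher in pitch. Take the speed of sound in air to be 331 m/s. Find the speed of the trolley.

Double Doppler shift off a moving reflector: f₂ = f₀ · (v + u)/(v − u) (u > 0 toward emitter).
Returning signal is higher, so f₂ = f₀ + Δf = 43800 + 675 = 44475 Hz.
Rearranging, u = v · (f₂ − f₀)/(f₂ + f₀) = 331 × 675/88275 ≈ 2.53 m/s.
So the trolley is moving at 2.53 m/s toward the emitter.

2.53 m/s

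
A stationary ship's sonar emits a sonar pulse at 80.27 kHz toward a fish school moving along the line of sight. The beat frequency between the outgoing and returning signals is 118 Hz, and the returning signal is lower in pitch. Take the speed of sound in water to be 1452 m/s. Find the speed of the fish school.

1.07 m/s

Double Doppler shift off a moving reflector: f₂ = f₀ · (v + u)/(v − u) (u > 0 toward emitter).
Returning signal is lower, so f₂ = f₀ − Δf = 80270 − 118 = 80152 Hz.
Rearranging, u = v · (f₂ − f₀)/(f₂ + f₀) = 1452 × -118/160422 ≈ -1.07 m/s.
So the fish school is moving at 1.07 m/s away from the emitter.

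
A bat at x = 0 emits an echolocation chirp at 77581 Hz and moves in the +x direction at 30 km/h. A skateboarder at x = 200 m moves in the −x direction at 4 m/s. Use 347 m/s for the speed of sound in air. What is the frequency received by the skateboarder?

30 km/h = 8.333 m/s.
The observer lies on the +x side, so the source is heading toward the observer and the observer is heading toward the source.
General Doppler shift: f' = f · (v + v_o)/(v − v_s).
f' = 77581 × (347 + 4)/(347 − 8.333) = 77581 × 351/338.67 ≈ 80406 Hz.

80406 Hz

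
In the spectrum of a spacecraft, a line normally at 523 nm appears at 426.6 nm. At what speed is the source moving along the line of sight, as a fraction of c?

λ'/λ₀ = 0.8157 < 1 (blueshift), so the source is approaching.
λ'/λ₀ = √((1 − β)/(1 + β)) for an approaching source ⇒ β = (1 − r²)/(1 + r²) with r = λ'/λ₀.
β = (1 − 0.6653)/(1 + 0.6653) ≈ 0.201.

0.201c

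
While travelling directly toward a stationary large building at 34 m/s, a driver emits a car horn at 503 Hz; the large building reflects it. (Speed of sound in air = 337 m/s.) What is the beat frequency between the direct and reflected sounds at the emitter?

The large building receives the sound from a moving source: f₁ = f₀ · v/(v − v_e) = 503 × 337/303 ≈ 559.4 Hz.
On the return leg the driver is a moving observer: f₂ = f₁ · (v + v_e)/v = 559.4 × 371/337 ≈ 615.9 Hz.
Beat against the emitted tone: |f₂ − f₀| = 2v_e·f₀/(v − v_e) = 2 × 34 × 503/303 ≈ 113 Hz.

113 Hz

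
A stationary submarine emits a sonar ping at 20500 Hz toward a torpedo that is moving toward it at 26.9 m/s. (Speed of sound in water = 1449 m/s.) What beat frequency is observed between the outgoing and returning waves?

776 Hz

The torpedo first receives the wave as a moving observer: f₁ = f₀ · (v + u)/v = 20500 × (1449 + 26.9)/1449 ≈ 20881 Hz.
The reflection then acts as a moving source: f₂ = f₁ · v/(v − u) ≈ 21276 Hz.
Equivalently f₂ = f₀ · (v + u)/(v − u).
Beat frequency: |f₂ − f₀| = 2u·f₀/(v − u) = 2 × 26.9 × 20500/1422.1 ≈ 776 Hz.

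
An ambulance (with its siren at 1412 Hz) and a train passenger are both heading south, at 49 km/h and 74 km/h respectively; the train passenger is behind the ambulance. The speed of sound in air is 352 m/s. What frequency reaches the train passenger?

1439 Hz

49 km/h = 13.61 m/s; 74 km/h = 20.56 m/s.
The train passenger is behind, so the ambulance is moving away from it while the train passenger is moving toward the ambulance.
Both move, so f' = f · (v + v_o)/(v + v_s).
f' = 1412 × (352 + 20.56)/(352 + 13.61) = 1412 × 372.56/365.61 ≈ 1439 Hz.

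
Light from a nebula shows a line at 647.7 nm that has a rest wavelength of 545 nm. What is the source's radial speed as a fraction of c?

λ'/λ₀ = 1.1884 > 1 (redshift), so the source is receding.
λ'/λ₀ = √((1 + β)/(1 − β)) for a receding source ⇒ β = (r² − 1)/(r² + 1) with r = λ'/λ₀.
β = (1.4124 − 1)/(1.4124 + 1) ≈ 0.171.

0.171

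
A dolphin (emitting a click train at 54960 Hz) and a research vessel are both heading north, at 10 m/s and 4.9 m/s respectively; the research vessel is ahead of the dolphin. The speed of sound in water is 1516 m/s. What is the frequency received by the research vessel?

The research vessel is ahead, so the dolphin is moving toward it while the research vessel is moving away from the dolphin.
With source approaching and observer receding, f' = f · (v − v_o)/(v − v_s).
f' = 54960 × (1516 − 4.9)/(1516 − 10) = 54960 × 1511.1/1506 ≈ 55146 Hz.

55146 Hz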